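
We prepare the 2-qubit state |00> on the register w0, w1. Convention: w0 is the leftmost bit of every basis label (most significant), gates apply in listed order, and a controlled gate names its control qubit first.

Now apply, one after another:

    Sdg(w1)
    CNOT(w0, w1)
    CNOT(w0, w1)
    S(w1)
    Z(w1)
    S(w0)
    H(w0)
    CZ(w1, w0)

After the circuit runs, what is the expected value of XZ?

The expectation value of XZ is 1.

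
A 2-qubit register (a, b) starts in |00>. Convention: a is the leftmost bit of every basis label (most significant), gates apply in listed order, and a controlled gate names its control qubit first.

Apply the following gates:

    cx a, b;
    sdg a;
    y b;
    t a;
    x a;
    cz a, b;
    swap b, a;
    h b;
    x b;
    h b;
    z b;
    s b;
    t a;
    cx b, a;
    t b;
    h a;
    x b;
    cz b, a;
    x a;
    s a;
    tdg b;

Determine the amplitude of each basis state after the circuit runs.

After the circuit, the state carries amplitude sqrt(2)*I/2 on |00>, 0 on |01>, -sqrt(2)/2 on |10>, 0 on |11>.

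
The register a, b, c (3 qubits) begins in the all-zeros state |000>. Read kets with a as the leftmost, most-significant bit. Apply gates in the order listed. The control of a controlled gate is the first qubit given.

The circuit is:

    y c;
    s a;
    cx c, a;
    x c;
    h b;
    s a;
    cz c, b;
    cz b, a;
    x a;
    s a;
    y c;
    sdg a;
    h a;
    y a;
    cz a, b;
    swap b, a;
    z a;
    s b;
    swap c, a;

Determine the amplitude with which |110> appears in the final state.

The amplitude on |110> is I/2.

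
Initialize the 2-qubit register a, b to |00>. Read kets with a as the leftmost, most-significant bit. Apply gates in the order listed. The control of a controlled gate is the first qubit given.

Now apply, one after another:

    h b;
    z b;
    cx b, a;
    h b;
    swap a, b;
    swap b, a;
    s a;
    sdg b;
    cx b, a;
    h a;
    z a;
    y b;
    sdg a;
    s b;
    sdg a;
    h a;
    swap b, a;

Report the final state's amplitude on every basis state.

The final amplitudes are -I/2 on |00>, -1/2 on |01>, -1/2 on |10>, I/2 on |11>.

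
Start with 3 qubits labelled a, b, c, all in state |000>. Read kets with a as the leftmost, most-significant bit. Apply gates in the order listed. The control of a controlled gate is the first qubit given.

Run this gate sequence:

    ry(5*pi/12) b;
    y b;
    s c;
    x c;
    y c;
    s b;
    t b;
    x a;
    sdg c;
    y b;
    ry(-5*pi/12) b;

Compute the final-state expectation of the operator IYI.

The expectation value of IYI is -sqrt(3)/4 - 1/4.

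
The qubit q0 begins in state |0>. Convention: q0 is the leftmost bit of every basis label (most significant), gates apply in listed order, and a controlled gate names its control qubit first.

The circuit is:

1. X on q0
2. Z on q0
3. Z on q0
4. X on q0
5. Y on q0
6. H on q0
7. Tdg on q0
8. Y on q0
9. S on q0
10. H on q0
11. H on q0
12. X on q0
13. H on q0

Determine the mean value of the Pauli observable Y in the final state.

The observable Y averages to sqrt(2)/2. Key observation: the block from step 1 through step 4 cancels to the identity and can be dropped.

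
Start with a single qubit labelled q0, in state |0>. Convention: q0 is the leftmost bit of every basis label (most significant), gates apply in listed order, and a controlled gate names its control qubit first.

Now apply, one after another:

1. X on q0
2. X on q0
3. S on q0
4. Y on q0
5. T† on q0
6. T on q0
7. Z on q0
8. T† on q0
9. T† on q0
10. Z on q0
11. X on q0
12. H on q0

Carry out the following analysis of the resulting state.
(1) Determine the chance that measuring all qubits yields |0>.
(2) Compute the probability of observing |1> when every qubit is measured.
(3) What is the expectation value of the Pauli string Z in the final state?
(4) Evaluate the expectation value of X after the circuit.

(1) A full measurement returns |0> with probability 1/2.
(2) A full measurement returns |1> with probability 1/2.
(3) The expectation value of Z is 0.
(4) The expectation value of X is 1.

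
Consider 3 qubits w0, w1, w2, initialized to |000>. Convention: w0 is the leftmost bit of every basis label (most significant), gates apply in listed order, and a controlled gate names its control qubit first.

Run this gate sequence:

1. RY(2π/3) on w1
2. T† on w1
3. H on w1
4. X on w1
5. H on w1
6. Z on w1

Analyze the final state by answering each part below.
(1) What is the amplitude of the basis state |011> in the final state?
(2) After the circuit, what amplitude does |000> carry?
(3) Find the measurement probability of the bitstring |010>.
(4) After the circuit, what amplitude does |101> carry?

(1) The amplitude on |011> is 0. Key observation: steps 3-6 multiply out to the identity, so the circuit reduces to the remaining gates.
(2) The final state's coefficient on |000> equals 1/2.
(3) Outcome |010> occurs with probability 3/4.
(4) |101> carries amplitude 0 in the final state.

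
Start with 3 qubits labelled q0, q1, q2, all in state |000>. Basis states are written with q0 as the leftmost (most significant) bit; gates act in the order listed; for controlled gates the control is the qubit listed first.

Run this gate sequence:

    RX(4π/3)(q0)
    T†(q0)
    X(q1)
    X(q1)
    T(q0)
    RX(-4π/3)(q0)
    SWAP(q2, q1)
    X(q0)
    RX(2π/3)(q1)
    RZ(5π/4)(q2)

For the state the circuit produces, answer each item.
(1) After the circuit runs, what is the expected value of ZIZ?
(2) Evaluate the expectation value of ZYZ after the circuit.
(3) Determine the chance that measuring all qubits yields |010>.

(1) In the final state, ZIZ has expectation -1.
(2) The expectation value of ZYZ is sqrt(3)/2.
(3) The probability of measuring |010> is 0.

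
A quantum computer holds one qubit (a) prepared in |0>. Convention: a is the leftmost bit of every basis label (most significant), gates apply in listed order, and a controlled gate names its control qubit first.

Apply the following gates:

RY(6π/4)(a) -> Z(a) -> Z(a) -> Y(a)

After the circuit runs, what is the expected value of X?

In the final state, X has expectation 1.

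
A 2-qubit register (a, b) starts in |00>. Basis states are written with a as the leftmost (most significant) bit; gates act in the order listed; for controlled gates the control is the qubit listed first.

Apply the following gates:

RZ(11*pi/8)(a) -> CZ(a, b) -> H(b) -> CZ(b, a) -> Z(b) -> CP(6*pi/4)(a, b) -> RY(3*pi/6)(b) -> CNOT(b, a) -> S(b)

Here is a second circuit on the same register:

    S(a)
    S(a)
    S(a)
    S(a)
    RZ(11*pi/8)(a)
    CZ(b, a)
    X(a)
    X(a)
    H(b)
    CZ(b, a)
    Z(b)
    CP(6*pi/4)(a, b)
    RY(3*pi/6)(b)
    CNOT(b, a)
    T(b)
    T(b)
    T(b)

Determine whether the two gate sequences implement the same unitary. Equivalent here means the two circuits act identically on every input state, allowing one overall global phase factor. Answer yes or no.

No: there is an input state on which the two circuits produce genuinely different outputs (not merely differing by a phase).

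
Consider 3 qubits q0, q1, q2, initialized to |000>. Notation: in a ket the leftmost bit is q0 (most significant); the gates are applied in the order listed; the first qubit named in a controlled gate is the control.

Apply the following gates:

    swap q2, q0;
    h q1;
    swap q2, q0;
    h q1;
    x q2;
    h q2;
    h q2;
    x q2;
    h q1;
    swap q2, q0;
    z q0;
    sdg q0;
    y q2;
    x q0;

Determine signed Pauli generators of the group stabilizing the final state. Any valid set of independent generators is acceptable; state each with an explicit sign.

The final state is stabilized by the group generated by +IXI, -ZII, -IIZ; other independent generating sets are equally valid. Key observation: gates 3-10 undo each other exactly, leaving only the rest of the circuit to track.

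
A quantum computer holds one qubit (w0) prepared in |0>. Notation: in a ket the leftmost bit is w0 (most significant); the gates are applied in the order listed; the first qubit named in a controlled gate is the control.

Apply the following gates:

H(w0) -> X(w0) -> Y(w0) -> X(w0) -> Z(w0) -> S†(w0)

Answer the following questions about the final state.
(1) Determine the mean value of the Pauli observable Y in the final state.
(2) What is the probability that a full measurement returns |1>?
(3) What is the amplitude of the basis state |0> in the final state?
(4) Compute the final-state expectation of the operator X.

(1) In the final state, Y has expectation -1.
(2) Outcome |1> occurs with probability 1/2.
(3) The amplitude on |0> is sqrt(2)*I/2.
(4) In the final state, X has expectation 0.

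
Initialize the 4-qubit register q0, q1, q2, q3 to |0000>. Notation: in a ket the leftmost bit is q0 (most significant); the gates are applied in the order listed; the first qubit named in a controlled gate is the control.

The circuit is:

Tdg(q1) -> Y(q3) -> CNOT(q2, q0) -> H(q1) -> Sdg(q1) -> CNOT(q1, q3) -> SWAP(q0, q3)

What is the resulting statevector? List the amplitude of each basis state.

The resulting statevector has amplitude sqrt(2)/2 on |0100>, sqrt(2)*I/2 on |1000>, and 0 on every other basis state.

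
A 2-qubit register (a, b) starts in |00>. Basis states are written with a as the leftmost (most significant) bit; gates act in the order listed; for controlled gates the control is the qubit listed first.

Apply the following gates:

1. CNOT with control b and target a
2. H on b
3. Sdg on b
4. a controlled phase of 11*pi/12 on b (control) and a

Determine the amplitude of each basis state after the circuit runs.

After the circuit, the state carries amplitude sqrt(2)/2 on |00>, -sqrt(2)*I/2 on |01>, 0 on |10>, 0 on |11>.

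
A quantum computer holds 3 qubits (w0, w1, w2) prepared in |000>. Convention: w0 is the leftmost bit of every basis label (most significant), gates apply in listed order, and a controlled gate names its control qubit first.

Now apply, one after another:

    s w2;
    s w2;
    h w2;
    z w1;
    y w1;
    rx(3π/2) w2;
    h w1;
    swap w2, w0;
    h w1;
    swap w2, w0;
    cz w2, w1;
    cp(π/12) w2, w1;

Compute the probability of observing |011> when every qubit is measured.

A full measurement returns |011> with probability 1/2.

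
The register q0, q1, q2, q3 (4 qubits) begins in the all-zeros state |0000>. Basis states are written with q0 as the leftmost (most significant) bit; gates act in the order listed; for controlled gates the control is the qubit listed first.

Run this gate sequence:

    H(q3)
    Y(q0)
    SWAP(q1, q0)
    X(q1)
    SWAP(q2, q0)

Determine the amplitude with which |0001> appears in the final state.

The amplitude on |0001> is sqrt(2)*I/2.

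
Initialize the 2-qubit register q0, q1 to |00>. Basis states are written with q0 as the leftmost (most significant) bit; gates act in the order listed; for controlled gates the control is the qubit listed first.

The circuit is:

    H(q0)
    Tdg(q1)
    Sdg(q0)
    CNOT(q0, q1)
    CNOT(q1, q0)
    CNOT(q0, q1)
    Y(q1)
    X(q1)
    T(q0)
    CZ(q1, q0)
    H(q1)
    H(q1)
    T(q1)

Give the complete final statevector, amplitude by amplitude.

The final amplitudes are sqrt(2)*I/2 on |00>, -sqrt(2)*exp(I*pi/4)/2 on |01>, 0 on |10>, 0 on |11>.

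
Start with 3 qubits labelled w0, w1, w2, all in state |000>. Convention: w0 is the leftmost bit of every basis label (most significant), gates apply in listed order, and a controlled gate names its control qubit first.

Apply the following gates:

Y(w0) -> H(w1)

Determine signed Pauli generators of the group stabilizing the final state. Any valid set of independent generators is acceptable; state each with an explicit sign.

One valid set of independent stabilizer generators is +IXI, -ZII, +IIZ (any independent generating set of the same group is equally correct).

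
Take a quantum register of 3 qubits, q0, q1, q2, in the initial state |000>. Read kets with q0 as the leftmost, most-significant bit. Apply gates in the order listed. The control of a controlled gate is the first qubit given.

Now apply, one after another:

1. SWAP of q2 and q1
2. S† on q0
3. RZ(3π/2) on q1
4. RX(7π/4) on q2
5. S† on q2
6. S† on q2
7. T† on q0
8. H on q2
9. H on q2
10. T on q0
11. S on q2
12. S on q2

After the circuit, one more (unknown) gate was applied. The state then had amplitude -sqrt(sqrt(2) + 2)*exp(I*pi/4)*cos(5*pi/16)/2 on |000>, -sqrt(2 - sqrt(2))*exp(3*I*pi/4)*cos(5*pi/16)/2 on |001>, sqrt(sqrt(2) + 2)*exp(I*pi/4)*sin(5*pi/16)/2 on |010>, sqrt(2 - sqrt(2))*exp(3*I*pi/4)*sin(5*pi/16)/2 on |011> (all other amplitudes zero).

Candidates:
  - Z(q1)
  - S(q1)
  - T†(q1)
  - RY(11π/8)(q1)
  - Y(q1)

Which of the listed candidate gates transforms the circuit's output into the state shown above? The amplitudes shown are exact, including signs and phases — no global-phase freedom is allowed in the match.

The applied gate was RY(11π/8)(q1). Key observation: steps 5-12 multiply out to the identity, so the circuit reduces to the remaining gates.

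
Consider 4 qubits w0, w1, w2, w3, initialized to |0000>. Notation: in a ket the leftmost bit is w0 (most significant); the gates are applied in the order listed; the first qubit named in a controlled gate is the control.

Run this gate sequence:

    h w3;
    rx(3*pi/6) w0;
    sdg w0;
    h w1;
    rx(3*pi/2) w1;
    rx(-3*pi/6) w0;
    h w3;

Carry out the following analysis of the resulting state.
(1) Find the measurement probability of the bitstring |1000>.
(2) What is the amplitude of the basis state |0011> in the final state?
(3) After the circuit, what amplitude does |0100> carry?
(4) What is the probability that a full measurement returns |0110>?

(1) The probability of measuring |1000> is 1/4.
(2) The amplitude on |0011> is 0.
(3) The amplitude on |0100> is -1/2.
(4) The probability of measuring |0110> is 0.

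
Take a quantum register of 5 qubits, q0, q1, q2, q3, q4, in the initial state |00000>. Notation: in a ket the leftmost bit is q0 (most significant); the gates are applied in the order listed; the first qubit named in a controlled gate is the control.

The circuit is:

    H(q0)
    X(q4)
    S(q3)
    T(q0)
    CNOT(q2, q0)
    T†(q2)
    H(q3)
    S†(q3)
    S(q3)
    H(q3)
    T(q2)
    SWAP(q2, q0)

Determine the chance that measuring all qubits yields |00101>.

Outcome |00101> occurs with probability 1/2. Key observation: the block from step 6 through step 11 cancels to the identity and can be dropped.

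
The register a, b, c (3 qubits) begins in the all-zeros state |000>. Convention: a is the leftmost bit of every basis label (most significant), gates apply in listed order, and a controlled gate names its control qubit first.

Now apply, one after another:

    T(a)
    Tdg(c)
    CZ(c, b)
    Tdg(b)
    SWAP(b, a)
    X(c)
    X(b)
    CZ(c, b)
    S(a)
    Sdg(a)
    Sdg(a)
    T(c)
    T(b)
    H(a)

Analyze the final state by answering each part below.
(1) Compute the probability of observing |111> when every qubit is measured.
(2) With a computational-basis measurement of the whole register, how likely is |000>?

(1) Outcome |111> occurs with probability 1/2.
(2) Outcome |000> occurs with probability 0.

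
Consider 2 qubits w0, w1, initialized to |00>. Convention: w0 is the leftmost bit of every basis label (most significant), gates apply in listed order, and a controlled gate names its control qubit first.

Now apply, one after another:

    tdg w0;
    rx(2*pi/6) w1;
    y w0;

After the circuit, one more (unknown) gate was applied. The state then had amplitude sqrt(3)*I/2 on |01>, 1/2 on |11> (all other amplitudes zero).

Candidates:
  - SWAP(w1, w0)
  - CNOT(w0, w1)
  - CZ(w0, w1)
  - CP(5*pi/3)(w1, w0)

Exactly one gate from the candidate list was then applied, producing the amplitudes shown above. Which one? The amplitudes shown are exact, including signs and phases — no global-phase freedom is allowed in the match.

It was SWAP(w1, w0) that produced the state shown.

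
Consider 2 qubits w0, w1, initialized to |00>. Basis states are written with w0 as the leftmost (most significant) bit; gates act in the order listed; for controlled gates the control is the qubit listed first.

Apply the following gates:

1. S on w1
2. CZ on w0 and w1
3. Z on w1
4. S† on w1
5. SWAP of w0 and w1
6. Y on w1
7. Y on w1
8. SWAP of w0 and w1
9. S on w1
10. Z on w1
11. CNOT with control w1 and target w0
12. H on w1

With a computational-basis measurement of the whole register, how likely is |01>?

Outcome |01> occurs with probability 1/2.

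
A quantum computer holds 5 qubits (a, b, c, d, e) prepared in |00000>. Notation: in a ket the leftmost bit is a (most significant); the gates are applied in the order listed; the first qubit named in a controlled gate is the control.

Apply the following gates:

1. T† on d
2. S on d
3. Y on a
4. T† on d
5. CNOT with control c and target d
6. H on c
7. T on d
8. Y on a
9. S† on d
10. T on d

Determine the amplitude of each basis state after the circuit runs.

After the circuit, the state carries amplitude sqrt(2)/2 on |00000>, sqrt(2)/2 on |00100>, and 0 on every other basis state.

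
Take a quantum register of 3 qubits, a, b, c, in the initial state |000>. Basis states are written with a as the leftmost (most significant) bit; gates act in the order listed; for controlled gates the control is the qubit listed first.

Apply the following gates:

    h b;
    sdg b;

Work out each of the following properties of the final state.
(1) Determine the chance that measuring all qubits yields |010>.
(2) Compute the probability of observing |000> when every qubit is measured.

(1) A full measurement returns |010> with probability 1/2.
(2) Outcome |000> occurs with probability 1/2.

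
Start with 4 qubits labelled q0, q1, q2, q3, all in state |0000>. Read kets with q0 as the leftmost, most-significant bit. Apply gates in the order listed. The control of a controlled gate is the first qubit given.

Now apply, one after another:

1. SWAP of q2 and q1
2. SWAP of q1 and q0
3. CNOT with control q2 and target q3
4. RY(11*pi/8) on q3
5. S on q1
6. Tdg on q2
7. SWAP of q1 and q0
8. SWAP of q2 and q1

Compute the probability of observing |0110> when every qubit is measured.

A full measurement returns |0110> with probability 0.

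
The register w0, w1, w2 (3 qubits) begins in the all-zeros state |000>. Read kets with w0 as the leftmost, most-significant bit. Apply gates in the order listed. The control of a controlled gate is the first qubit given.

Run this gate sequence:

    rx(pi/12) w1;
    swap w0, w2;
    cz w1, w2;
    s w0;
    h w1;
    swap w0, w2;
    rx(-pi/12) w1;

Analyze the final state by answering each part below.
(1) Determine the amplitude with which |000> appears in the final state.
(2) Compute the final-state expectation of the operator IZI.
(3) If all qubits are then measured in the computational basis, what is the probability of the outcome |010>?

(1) The amplitude on |000> is 1/4 + sqrt(3)/4.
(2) The expectation value of IZI is -1/2 + sqrt(3)/4.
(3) A full measurement returns |010> with probability 3/4 - sqrt(3)/8.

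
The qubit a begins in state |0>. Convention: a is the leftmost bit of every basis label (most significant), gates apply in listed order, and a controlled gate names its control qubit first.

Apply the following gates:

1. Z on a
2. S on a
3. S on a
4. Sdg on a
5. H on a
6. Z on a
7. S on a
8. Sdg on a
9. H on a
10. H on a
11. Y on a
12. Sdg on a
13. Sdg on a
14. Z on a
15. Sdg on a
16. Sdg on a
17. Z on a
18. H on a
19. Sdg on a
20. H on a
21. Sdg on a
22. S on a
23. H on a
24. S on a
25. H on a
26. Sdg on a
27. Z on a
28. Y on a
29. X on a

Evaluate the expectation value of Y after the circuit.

The expectation value of Y is -1. Key observation: gates 19-24 undo each other exactly, leaving only the rest of the circuit to track.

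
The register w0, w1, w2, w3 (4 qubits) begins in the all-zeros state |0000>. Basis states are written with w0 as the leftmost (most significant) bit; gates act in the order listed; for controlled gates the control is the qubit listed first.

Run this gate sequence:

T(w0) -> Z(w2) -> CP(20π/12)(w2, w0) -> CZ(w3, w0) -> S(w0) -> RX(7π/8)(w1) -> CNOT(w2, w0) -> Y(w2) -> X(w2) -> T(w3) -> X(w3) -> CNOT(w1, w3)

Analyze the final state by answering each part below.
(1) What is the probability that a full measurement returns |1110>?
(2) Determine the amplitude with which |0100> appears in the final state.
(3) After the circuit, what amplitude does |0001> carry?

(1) The probability of measuring |1110> is 0.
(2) The final state's coefficient on |0100> equals sin(7*pi/16).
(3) |0001> carries amplitude I*sin(pi/16) in the final state.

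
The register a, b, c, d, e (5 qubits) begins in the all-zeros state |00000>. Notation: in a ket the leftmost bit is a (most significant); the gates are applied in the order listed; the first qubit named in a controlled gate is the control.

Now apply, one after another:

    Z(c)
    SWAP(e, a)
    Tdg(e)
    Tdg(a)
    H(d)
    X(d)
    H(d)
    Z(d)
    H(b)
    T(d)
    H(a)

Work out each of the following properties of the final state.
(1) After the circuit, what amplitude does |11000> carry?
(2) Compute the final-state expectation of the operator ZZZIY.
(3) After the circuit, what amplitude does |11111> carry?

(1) |11000> carries amplitude 1/2 in the final state. Key observation: gates 5-8 undo each other exactly, leaving only the rest of the circuit to track.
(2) The observable ZZZIY averages to 0.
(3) |11111> carries amplitude 0 in the final state.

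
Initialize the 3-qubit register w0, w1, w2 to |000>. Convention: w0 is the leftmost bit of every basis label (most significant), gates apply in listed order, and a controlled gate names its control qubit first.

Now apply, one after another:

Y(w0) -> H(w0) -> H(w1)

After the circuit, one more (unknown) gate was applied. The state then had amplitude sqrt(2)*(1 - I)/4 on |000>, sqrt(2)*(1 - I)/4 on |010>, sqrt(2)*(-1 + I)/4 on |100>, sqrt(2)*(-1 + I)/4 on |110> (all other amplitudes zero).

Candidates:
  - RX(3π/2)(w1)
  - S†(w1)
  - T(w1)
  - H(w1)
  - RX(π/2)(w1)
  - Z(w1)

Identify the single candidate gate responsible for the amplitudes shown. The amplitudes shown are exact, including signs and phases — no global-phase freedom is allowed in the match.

It was RX(3π/2)(w1) that produced the state shown.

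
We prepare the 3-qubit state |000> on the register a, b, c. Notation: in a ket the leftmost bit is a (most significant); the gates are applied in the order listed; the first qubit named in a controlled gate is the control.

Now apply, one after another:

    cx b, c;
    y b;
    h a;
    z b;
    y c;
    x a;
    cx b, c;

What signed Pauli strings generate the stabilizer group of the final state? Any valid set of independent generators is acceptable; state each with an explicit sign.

One valid set of independent stabilizer generators is +XII, -IZI, +IIZ (any independent generating set of the same group is equally correct).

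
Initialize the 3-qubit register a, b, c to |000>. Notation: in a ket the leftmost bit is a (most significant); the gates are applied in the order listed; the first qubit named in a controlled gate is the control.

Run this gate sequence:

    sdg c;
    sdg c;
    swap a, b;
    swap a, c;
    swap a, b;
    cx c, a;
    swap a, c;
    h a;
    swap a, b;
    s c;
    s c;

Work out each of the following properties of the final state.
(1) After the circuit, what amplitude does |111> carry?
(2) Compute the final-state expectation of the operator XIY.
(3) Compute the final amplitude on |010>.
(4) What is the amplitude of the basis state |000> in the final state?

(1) |111> carries amplitude 0 in the final state.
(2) The expectation value of XIY is 0.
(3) The amplitude on |010> is sqrt(2)/2.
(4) The final state's coefficient on |000> equals sqrt(2)/2.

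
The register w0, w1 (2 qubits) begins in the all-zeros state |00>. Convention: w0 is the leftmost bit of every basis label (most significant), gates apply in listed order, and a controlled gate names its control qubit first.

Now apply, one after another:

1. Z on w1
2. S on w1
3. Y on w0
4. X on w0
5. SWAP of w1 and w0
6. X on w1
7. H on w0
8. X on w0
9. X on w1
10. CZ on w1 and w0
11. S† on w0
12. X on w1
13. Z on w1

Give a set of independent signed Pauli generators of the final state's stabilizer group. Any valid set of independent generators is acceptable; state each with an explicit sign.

The final state is stabilized by the group generated by -YI, -IZ; other independent generating sets are equally valid.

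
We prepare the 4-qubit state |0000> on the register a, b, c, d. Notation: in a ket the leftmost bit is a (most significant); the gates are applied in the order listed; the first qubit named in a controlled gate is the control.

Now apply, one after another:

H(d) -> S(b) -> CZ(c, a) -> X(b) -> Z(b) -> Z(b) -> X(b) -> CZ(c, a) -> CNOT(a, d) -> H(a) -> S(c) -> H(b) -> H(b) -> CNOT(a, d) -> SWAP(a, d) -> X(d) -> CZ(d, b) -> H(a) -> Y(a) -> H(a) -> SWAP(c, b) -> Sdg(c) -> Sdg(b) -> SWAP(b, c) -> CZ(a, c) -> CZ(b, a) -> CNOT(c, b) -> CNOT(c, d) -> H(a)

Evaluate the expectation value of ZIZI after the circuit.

In the final state, ZIZI has expectation -1. Key observation: the block from step 3 through step 8 cancels to the identity and can be dropped.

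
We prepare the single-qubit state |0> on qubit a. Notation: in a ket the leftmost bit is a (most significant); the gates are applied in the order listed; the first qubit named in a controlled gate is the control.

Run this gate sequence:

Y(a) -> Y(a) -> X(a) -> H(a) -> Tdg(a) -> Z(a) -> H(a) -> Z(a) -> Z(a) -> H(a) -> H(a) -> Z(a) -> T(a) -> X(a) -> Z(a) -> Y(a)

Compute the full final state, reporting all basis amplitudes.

The final amplitudes are exp(I*pi/4)/2 + I/2 on |0>, -exp(3*I*pi/4)/2 + I/2 on |1>.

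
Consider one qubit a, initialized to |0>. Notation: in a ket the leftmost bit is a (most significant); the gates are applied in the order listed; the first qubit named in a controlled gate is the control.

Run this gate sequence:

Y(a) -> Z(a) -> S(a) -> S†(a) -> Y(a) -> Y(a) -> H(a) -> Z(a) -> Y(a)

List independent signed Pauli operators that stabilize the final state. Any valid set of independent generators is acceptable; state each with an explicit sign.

One valid set of independent stabilizer generators is -X (any independent generating set of the same group is equally correct).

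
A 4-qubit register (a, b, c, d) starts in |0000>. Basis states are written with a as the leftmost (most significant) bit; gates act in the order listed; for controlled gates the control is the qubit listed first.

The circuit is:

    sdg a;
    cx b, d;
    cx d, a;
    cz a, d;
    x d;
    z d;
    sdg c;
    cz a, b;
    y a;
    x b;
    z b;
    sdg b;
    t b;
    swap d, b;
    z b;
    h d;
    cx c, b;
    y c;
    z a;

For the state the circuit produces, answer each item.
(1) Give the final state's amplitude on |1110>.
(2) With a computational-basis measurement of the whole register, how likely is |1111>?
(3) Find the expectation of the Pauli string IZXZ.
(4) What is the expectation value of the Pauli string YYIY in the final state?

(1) |1110> carries amplitude sqrt(2)*exp(3*I*pi/4)/2 in the final state.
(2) Outcome |1111> occurs with probability 1/2.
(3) The observable IZXZ averages to 0.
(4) The observable YYIY averages to 0.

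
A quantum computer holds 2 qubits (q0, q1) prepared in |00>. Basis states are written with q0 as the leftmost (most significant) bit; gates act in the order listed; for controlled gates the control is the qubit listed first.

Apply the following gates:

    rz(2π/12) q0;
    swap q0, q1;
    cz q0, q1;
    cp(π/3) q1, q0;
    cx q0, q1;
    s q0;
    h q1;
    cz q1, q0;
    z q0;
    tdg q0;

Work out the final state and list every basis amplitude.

After the circuit, the state carries amplitude -sqrt(2)*exp(11*I*pi/12)/2 on |00>, -sqrt(2)*exp(11*I*pi/12)/2 on |01>, 0 on |10>, 0 on |11>.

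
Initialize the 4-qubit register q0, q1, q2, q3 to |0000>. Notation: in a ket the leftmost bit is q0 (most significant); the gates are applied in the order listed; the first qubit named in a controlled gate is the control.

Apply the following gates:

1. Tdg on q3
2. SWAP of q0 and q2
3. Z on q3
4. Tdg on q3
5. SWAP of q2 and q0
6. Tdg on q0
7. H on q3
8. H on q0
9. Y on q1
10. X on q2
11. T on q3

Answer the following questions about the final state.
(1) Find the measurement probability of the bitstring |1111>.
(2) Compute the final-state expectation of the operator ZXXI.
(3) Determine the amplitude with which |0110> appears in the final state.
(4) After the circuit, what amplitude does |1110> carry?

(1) Outcome |1111> occurs with probability 1/4.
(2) In the final state, ZXXI has expectation 0.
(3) The final state's coefficient on |0110> equals I/2.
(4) The amplitude on |1110> is I/2.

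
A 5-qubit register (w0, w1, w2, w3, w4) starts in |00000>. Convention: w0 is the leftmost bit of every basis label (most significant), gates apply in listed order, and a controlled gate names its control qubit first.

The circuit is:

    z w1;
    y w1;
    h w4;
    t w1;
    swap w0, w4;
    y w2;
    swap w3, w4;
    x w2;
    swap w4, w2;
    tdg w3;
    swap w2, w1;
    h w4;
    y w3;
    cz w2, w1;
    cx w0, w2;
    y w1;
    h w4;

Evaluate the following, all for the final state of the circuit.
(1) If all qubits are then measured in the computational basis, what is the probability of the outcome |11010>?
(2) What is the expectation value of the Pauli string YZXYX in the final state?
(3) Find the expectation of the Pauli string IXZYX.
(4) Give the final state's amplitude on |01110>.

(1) Outcome |11010> occurs with probability 1/2.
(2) In the final state, YZXYX has expectation 0.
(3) In the final state, IXZYX has expectation 0.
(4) |01110> carries amplitude sqrt(2)*exp(I*pi/4)/2 in the final state.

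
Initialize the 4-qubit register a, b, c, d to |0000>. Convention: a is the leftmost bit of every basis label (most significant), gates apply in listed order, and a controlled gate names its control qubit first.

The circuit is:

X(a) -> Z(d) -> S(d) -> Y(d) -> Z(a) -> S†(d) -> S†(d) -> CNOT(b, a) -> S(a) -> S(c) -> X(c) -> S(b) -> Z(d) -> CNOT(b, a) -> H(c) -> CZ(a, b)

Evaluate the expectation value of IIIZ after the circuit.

The observable IIIZ averages to -1.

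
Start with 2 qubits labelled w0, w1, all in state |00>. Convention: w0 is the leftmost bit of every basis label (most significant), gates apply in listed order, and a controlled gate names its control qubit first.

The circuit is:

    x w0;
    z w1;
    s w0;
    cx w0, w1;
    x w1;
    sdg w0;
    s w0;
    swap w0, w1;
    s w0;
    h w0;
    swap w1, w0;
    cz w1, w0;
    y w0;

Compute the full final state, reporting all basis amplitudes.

The final amplitudes are sqrt(2)/2 on |00>, -sqrt(2)/2 on |01>, 0 on |10>, 0 on |11>.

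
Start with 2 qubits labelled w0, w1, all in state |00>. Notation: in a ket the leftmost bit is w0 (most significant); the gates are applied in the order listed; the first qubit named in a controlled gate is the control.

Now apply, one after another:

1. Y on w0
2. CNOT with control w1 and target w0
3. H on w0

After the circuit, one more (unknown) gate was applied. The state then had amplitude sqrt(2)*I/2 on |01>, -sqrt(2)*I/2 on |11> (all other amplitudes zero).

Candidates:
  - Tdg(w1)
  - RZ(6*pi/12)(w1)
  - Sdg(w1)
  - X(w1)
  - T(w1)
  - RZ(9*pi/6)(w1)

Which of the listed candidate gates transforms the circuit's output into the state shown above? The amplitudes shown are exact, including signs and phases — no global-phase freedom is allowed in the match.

It was X(w1) that produced the state shown.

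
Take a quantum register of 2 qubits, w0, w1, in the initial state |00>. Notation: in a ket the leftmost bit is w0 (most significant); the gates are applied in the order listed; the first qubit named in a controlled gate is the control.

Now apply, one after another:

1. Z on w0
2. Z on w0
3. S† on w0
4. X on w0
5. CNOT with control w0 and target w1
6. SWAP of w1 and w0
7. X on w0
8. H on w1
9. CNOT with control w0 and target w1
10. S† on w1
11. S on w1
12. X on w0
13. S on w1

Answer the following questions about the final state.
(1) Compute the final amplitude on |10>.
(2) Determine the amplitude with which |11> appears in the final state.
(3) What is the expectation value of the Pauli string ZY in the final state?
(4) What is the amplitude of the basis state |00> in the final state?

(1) The amplitude on |10> is sqrt(2)/2.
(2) |11> carries amplitude -sqrt(2)*I/2 in the final state.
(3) The observable ZY averages to 1.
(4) The amplitude on |00> is 0.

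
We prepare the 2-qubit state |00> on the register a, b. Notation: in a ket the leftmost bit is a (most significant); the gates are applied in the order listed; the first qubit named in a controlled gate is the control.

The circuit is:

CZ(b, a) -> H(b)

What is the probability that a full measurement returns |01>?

Outcome |01> occurs with probability 1/2.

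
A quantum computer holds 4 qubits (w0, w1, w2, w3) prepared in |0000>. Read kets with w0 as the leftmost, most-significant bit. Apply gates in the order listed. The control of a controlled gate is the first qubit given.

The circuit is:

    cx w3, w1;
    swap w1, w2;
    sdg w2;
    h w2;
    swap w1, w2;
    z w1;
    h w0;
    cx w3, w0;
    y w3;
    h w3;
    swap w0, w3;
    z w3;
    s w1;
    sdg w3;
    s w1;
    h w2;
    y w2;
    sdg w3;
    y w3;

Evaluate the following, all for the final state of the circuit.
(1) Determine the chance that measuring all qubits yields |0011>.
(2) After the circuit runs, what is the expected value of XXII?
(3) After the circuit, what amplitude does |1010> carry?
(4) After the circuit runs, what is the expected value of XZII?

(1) Outcome |0011> occurs with probability 1/16.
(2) The expectation value of XXII is -1.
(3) The amplitude on |1010> is -I/4.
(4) The expectation value of XZII is 0.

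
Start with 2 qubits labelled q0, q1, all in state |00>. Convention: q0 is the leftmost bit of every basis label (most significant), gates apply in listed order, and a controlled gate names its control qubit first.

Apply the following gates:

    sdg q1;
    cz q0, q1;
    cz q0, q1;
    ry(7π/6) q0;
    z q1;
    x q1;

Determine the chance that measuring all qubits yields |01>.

A full measurement returns |01> with probability 1/2 - sqrt(3)/4.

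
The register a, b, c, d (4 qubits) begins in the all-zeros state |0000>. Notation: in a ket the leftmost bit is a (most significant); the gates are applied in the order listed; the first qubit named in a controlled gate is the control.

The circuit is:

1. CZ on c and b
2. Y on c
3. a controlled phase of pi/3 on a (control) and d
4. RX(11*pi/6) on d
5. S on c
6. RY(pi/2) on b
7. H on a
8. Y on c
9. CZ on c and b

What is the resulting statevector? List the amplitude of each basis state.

The resulting statevector has amplitude I*(-sqrt(6) - sqrt(2))/8 on |0000>, -sqrt(2)/8 + sqrt(6)/8 on |0001>, 0 on |0010>, 0 on |0011>, I*(-sqrt(6) - sqrt(2))/8 on |0100>, -sqrt(2)/8 + sqrt(6)/8 on |0101>, 0 on |0110>, 0 on |0111>, I*(-sqrt(6) - sqrt(2))/8 on |1000>, -sqrt(2)/8 + sqrt(6)/8 on |1001>, 0 on |1010>, 0 on |1011>, I*(-sqrt(6) - sqrt(2))/8 on |1100>, -sqrt(2)/8 + sqrt(6)/8 on |1101>, 0 on |1110>, 0 on |1111>.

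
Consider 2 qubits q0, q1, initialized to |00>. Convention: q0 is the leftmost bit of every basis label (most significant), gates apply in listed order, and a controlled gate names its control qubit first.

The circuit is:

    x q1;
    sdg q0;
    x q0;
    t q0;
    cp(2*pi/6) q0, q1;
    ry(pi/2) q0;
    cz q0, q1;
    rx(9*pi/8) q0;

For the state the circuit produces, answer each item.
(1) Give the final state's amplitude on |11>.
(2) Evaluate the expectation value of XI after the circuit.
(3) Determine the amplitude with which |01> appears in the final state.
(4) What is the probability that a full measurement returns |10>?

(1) The final state's coefficient on |11> equals -sqrt(2)*exp(I*pi/48)/2.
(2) The expectation value of XI is 1.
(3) The final state's coefficient on |01> equals -sqrt(2)*exp(I*pi/48)/2.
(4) The probability of measuring |10> is 0.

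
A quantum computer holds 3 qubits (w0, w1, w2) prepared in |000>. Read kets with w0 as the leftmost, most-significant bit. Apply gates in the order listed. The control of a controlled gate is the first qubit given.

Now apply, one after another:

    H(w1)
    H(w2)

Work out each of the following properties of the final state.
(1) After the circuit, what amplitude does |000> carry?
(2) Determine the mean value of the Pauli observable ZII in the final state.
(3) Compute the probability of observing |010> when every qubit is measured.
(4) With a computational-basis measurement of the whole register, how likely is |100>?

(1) The amplitude on |000> is 1/2.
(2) In the final state, ZII has expectation 1.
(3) Outcome |010> occurs with probability 1/4.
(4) A full measurement returns |100> with probability 0.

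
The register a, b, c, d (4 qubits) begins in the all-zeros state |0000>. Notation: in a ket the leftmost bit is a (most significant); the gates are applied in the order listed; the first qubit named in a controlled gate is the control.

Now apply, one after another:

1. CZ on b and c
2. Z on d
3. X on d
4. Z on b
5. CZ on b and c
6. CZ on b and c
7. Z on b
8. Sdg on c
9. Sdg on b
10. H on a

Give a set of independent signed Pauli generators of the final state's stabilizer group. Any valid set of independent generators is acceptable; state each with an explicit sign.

The final state is stabilized by the group generated by +XIII, +IZII, +IIZI, -IIIZ; other independent generating sets are equally valid. Key observation: the block from step 4 through step 7 cancels to the identity and can be dropped.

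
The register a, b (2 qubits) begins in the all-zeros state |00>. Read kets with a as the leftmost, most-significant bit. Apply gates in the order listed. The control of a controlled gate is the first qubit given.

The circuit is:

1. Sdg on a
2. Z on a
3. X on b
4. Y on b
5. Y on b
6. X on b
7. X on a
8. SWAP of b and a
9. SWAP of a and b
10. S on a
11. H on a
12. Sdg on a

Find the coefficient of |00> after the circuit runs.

The final state's coefficient on |00> equals sqrt(2)*I/2.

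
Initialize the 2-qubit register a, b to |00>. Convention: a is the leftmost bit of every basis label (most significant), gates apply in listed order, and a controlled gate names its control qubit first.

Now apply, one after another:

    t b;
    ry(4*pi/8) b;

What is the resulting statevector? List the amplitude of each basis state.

The final amplitudes are sqrt(2)/2 on |00>, sqrt(2)/2 on |01>, 0 on |10>, 0 on |11>.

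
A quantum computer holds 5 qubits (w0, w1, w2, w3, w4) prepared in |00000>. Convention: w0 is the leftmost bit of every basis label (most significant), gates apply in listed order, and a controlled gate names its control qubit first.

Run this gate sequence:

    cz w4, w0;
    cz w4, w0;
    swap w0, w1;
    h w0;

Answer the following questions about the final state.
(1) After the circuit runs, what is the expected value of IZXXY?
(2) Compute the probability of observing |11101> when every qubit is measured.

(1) The expectation value of IZXXY is 0. Key observation: gates 1-2 undo each other exactly, leaving only the rest of the circuit to track.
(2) The probability of measuring |11101> is 0.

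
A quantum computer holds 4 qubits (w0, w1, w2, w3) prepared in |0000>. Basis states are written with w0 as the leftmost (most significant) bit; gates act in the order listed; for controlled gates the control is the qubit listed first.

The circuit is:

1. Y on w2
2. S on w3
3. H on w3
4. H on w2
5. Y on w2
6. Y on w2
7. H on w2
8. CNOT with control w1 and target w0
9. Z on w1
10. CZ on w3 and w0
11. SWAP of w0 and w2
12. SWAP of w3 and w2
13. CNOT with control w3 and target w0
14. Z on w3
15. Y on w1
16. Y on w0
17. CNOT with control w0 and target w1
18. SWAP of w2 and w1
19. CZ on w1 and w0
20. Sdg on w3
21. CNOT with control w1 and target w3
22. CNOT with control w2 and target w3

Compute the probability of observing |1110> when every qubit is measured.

The probability of measuring |1110> is 0.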